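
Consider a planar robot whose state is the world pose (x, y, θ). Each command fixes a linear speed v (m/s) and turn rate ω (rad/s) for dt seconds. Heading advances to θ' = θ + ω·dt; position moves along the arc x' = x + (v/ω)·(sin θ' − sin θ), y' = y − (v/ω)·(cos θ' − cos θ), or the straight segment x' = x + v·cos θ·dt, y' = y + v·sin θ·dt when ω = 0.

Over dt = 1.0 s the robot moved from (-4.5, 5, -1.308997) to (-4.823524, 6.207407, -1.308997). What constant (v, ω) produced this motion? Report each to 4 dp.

v = -1.2500, ω = 0.0000

Δθ = -1.308997 − -1.308997 = 0.000000
ω = Δθ/dt = 0.000000/1.0 = 0.0000
ω = 0 → v = (Δx·cos θ + Δy·sin θ)/dt = -1.2500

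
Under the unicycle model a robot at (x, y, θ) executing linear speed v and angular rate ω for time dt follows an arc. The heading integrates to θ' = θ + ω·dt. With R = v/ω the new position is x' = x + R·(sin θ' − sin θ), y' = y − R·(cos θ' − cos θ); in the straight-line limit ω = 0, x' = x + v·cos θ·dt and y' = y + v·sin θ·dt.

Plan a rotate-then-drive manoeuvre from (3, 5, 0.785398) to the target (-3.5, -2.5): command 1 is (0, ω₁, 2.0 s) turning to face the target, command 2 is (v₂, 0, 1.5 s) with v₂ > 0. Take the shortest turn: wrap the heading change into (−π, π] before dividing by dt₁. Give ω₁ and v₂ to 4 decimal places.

ω₁ = -1.5351, v₂ = 6.6165

heading to target = atan2(-2.5−5, -3.5−3) = -2.2849
Δθ = wrap(-2.2849 − 0.7854) = -3.0703; ω₁ = Δθ/dt₁ = -1.5351
distance = √((-3.5−3)² + (-2.5−5)²) = 9.9247; v₂ = distance/dt₂ = 6.6165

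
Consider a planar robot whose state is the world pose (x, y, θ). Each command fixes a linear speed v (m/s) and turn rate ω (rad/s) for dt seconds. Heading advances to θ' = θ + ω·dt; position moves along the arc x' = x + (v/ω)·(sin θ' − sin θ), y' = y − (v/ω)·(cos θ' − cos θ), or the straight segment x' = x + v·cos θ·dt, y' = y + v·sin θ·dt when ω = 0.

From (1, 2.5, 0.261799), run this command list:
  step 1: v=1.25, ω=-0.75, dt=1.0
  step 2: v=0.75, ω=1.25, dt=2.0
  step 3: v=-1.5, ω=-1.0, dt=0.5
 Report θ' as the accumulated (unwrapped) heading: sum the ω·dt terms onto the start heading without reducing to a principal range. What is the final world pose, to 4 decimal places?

(3.1780, 2.4194, 1.5118)

step 1: θ'=-0.4882 (R=-1.6667) → pose (2.2131, 2.3621, -0.4882)
step 2: θ'=2.0118 (R=0.6000) → pose (3.0371, 3.1481, 2.0118)
step 3: θ'=1.5118 (R=1.5000) → pose (3.1780, 2.4194, 1.5118)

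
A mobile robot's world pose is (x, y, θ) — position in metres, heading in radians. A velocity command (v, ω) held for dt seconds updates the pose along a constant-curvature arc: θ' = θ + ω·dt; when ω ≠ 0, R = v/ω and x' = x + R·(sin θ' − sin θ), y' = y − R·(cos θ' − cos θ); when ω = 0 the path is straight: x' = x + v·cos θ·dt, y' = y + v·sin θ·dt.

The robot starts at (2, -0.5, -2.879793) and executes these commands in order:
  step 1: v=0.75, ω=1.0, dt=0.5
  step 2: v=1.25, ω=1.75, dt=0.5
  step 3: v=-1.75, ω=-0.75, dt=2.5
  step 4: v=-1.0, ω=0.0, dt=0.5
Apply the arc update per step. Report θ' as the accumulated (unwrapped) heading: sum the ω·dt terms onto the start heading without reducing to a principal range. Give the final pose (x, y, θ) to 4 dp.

(4.8214, 1.0577, -3.3798)

step 1: θ'=-2.3798 (R=0.7500) → pose (1.6764, -0.6817, -2.3798)
step 2: θ'=-1.5048 (R=0.7143) → pose (1.4567, -1.2457, -1.5048)
step 3: θ'=-3.3798 (R=2.3333) → pose (4.3355, 1.1756, -3.3798)
step 4: θ'=-3.3798 (straight) → pose (4.8214, 1.0577, -3.3798)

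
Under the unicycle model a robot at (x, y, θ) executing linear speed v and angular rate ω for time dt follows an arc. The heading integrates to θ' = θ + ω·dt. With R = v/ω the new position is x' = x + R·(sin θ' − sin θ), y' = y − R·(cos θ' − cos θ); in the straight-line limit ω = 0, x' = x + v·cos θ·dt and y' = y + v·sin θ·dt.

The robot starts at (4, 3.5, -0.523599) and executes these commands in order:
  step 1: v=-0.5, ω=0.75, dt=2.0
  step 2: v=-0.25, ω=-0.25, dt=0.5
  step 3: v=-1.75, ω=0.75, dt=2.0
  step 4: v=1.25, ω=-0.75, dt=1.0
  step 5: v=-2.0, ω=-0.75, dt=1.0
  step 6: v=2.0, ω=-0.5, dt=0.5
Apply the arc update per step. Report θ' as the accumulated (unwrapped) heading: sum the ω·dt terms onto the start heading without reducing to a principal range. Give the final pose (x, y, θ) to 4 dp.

(2.7397, -0.0369, 0.6014)

step 1: θ'=0.9764 (R=-0.6667) → pose (3.1143, 3.2960, 0.9764)
step 2: θ'=0.8514 (R=1.0000) → pose (3.0381, 3.1971, 0.8514)
step 3: θ'=2.3514 (R=-2.3333) → pose (3.1354, 0.0176, 2.3514)
step 4: θ'=1.6014 (R=-1.6667) → pose (2.6537, 1.1394, 1.6014)
step 5: θ'=0.8514 (R=2.6667) → pose (1.9941, -0.6993, 0.8514)
step 6: θ'=0.6014 (R=-4.0000) → pose (2.7397, -0.0369, 0.6014)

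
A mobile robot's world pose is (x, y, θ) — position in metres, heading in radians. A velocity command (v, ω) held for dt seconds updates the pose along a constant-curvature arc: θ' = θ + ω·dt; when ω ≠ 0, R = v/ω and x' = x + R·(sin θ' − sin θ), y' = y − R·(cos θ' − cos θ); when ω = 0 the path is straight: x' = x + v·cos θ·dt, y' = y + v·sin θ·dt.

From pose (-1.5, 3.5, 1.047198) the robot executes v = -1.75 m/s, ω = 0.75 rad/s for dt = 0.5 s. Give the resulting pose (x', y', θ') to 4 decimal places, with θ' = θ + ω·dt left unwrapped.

(-1.7869, 2.6788, 1.4222)

θ' = 1.0472 + 0.75·0.5 = 1.4222
R = v/ω = -1.75/0.75 = -2.3333
x' = -1.5 + -2.3333·(sin 1.4222 − sin 1.0472) = -1.7869
y' = 3.5 − -2.3333·(cos 1.4222 − cos 1.0472) = 2.6788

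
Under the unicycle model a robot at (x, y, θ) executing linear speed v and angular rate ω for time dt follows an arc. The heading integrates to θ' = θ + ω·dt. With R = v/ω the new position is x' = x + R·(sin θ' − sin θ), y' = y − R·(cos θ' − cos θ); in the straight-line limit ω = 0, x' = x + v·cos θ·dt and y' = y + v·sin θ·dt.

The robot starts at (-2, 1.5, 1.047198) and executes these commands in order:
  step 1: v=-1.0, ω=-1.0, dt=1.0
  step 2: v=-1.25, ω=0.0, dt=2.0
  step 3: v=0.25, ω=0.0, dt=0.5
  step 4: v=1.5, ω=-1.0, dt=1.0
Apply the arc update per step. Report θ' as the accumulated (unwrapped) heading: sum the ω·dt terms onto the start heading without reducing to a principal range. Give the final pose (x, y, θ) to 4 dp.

(-3.8979, 0.2598, -0.9528)

step 1: θ'=0.0472 (R=1.0000) → pose (-2.8188, 1.0011, 0.0472)
step 2: θ'=0.0472 (straight) → pose (-5.3161, 0.8832, 0.0472)
step 3: θ'=0.0472 (straight) → pose (-5.1912, 0.8891, 0.0472)
step 4: θ'=-0.9528 (R=-1.5000) → pose (-3.8979, 0.2598, -0.9528)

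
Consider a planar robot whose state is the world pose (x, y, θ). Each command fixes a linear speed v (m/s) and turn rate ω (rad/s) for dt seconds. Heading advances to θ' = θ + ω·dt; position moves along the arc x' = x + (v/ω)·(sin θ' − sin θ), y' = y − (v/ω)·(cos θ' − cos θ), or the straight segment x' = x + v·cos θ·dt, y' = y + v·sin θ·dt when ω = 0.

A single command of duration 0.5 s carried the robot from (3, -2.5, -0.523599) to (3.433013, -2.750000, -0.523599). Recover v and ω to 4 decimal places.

Δθ = -0.523599 − -0.523599 = 0.000000
ω = Δθ/dt = 0.000000/0.5 = 0.0000
ω = 0 → v = (Δx·cos θ + Δy·sin θ)/dt = 1.0000

v = 1.0000, ω = 0.0000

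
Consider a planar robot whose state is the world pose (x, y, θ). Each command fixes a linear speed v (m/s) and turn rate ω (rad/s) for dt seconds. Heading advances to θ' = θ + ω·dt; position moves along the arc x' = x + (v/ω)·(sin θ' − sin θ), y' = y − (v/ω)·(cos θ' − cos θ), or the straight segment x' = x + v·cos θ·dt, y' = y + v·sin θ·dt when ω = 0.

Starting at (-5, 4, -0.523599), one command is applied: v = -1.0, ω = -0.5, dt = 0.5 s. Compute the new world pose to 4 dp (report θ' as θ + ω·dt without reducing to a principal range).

θ' = -0.5236 + -0.5·0.5 = -0.7736
R = v/ω = -1.0/-0.5 = 2.0000
x' = -5 + 2.0000·(sin -0.7736 − sin -0.5236) = -5.3974
y' = 4 − 2.0000·(cos -0.7736 − cos -0.5236) = 4.3012

(-5.3974, 4.3012, -0.7736)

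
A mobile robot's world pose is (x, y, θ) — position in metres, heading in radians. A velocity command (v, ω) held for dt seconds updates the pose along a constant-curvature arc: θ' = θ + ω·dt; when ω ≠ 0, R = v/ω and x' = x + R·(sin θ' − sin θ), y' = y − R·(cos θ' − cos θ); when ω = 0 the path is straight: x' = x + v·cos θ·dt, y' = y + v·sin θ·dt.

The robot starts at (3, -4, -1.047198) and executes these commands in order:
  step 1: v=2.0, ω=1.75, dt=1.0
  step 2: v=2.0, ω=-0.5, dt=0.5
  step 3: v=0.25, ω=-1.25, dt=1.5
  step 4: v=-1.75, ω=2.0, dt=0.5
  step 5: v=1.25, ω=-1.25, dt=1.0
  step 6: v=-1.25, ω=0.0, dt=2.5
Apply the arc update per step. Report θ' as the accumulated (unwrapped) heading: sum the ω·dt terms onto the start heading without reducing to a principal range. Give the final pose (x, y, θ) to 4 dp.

step 1: θ'=0.7028 (R=1.1429) → pose (4.7284, -4.3006, 0.7028)
step 2: θ'=0.4528 (R=-4.0000) → pose (5.5639, -3.7558, 0.4528)
step 3: θ'=-1.4222 (R=-0.2000) → pose (5.8492, -3.9061, -1.4222)
step 4: θ'=-0.4222 (R=-0.8750) → pose (5.3424, -3.2375, -0.4222)
step 5: θ'=-1.6722 (R=-1.0000) → pose (5.9275, -4.2509, -1.6722)
step 6: θ'=-1.6722 (straight) → pose (6.2438, -1.1419, -1.6722)

(6.2438, -1.1419, -1.6722)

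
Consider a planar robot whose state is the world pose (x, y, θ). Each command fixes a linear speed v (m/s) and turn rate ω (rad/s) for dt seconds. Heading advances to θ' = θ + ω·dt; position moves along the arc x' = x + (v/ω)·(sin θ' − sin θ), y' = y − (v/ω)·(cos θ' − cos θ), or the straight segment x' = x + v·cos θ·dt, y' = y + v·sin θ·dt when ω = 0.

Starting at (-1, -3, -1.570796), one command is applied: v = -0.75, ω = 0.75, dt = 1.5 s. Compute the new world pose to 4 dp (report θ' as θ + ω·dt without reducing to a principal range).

θ' = -1.5708 + 0.75·1.5 = -0.4458
R = v/ω = -0.75/0.75 = -1.0000
x' = -1 + -1.0000·(sin -0.4458 − sin -1.5708) = -1.5688
y' = -3 − -1.0000·(cos -0.4458 − cos -1.5708) = -2.0977

(-1.5688, -2.0977, -0.4458)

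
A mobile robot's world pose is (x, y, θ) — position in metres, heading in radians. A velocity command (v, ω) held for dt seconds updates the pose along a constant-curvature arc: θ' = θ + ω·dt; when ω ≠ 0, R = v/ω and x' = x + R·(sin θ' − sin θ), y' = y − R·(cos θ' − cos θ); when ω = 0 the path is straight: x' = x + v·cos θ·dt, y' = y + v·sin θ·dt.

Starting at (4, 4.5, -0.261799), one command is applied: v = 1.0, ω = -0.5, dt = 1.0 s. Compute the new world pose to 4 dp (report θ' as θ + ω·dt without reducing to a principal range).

(4.8628, 4.0153, -0.7618)

θ' = -0.2618 + -0.5·1.0 = -0.7618
R = v/ω = 1.0/-0.5 = -2.0000
x' = 4 + -2.0000·(sin -0.7618 − sin -0.2618) = 4.8628
y' = 4.5 − -2.0000·(cos -0.7618 − cos -0.2618) = 4.0153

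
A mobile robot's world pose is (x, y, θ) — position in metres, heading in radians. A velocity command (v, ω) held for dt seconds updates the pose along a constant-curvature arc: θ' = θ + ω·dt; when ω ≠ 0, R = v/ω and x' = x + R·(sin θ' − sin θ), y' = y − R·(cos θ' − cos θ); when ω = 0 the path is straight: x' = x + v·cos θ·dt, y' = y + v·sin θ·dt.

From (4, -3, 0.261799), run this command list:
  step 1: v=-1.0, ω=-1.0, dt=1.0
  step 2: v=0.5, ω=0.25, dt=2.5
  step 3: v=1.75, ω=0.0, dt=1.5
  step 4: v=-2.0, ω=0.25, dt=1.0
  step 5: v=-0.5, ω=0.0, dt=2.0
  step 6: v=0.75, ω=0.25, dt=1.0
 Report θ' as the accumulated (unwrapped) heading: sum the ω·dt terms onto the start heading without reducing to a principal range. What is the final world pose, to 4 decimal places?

(4.5337, -3.5444, 0.3868)

step 1: θ'=-0.7382 (R=1.0000) → pose (3.0682, -2.7738, -0.7382)
step 2: θ'=-0.1132 (R=2.0000) → pose (4.1882, -3.2816, -0.1132)
step 3: θ'=-0.1132 (straight) → pose (6.7964, -3.5781, -0.1132)
step 4: θ'=0.1368 (R=-8.0000) → pose (4.8018, -3.6016, 0.1368)
step 5: θ'=0.1368 (straight) → pose (3.8111, -3.7380, 0.1368)
step 6: θ'=0.3868 (R=3.0000) → pose (4.5337, -3.5444, 0.3868)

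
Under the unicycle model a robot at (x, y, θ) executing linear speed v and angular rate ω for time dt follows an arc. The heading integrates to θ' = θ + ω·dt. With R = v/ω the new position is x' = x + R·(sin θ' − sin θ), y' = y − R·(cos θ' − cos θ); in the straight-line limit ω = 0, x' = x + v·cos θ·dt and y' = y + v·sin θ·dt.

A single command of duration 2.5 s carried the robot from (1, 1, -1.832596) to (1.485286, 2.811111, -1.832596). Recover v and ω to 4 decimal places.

Δθ = -1.832596 − -1.832596 = 0.000000
ω = Δθ/dt = 0.000000/2.5 = 0.0000
ω = 0 → v = (Δx·cos θ + Δy·sin θ)/dt = -0.7500

v = -0.7500, ω = 0.0000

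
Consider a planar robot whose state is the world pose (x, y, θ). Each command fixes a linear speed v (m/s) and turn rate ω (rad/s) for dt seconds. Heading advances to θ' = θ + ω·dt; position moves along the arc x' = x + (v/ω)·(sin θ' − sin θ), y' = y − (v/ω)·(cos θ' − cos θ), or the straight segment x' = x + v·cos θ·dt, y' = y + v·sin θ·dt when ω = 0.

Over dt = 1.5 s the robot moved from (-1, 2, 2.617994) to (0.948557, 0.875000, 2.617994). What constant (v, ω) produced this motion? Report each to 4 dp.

v = -1.5000, ω = 0.0000

Δθ = 2.617994 − 2.617994 = 0.000000
ω = Δθ/dt = 0.000000/1.5 = 0.0000
ω = 0 → v = (Δx·cos θ + Δy·sin θ)/dt = -1.5000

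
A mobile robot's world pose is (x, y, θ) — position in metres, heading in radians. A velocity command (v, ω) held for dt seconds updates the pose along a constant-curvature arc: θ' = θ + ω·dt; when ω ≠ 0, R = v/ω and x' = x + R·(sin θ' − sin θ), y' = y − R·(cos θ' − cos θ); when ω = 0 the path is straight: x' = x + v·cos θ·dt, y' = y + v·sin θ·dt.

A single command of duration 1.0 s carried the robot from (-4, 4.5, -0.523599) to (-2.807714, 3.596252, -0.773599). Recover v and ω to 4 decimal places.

v = 1.5000, ω = -0.2500

Δθ = -0.773599 − -0.523599 = -0.250000
ω = Δθ/dt = -0.250000/1.0 = -0.2500
R = Δx/(sin θ' − sin θ) = -6.0000
v = R·ω = -6.0000·-0.2500 = 1.5000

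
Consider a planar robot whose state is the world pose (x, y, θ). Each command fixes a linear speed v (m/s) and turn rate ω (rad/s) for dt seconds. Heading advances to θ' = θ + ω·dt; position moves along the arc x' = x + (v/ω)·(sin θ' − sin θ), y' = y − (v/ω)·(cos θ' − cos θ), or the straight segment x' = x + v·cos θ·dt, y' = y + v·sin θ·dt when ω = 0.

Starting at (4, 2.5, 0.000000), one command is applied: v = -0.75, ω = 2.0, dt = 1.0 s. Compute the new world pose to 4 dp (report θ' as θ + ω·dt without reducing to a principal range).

(3.6590, 1.9689, 2.0000)

θ' = 0.0000 + 2.0·1.0 = 2.0000
R = v/ω = -0.75/2.0 = -0.3750
x' = 4 + -0.3750·(sin 2.0000 − sin 0.0000) = 3.6590
y' = 2.5 − -0.3750·(cos 2.0000 − cos 0.0000) = 1.9689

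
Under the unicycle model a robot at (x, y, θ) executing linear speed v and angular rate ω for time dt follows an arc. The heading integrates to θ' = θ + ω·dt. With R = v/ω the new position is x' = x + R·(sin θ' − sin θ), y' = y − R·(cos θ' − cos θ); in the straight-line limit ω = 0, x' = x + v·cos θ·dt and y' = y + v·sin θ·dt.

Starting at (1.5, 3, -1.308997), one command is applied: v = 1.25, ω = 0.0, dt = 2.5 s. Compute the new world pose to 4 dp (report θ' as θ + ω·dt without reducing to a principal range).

θ' = -1.3090 + 0.0·2.5 = -1.3090
ω = 0 → straight: x' = 1.5 + 1.25·cos(-1.3090)·2.5 = 2.3088
y' = 3 + 1.25·sin(-1.3090)·2.5 = -0.0185

(2.3088, -0.0185, -1.3090)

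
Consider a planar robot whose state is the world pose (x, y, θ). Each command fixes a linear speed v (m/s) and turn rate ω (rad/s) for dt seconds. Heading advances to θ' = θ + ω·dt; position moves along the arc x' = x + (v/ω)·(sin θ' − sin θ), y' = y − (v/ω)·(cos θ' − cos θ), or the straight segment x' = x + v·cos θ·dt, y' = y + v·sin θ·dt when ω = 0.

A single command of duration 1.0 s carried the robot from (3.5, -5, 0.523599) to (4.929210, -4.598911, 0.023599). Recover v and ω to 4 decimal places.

v = 1.5000, ω = -0.5000

Δθ = 0.023599 − 0.523599 = -0.500000
ω = Δθ/dt = -0.500000/1.0 = -0.5000
R = Δx/(sin θ' − sin θ) = -3.0000
v = R·ω = -3.0000·-0.5000 = 1.5000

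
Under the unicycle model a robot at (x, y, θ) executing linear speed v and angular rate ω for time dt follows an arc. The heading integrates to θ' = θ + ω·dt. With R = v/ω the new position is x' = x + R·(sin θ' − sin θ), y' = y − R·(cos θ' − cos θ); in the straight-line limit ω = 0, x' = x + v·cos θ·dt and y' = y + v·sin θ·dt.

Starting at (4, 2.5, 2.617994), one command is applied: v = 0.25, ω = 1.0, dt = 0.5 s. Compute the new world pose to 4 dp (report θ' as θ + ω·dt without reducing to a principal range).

θ' = 2.6180 + 1.0·0.5 = 3.1180
R = v/ω = 0.25/1.0 = 0.2500
x' = 4 + 0.2500·(sin 3.1180 − sin 2.6180) = 3.8809
y' = 2.5 − 0.2500·(cos 3.1180 − cos 2.6180) = 2.5334

(3.8809, 2.5334, 3.1180)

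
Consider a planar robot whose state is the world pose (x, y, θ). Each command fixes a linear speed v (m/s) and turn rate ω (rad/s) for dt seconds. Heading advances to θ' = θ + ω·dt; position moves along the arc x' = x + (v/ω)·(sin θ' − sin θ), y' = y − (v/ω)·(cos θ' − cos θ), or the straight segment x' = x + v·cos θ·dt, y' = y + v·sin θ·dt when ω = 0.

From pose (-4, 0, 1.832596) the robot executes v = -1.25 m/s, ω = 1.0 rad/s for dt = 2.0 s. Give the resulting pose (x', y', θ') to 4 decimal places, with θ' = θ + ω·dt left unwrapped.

(-1.9960, -0.6397, 3.8326)

θ' = 1.8326 + 1.0·2.0 = 3.8326
R = v/ω = -1.25/1.0 = -1.2500
x' = -4 + -1.2500·(sin 3.8326 − sin 1.8326) = -1.9960
y' = 0 − -1.2500·(cos 3.8326 − cos 1.8326) = -0.6397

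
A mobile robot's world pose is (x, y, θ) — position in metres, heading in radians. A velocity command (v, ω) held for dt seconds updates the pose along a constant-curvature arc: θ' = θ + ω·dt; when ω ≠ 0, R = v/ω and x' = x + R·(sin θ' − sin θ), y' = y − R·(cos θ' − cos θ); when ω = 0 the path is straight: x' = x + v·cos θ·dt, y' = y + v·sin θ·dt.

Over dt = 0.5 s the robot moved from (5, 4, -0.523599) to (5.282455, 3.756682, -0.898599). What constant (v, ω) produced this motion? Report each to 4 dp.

v = 0.7500, ω = -0.7500

Δθ = -0.898599 − -0.523599 = -0.375000
ω = Δθ/dt = -0.375000/0.5 = -0.7500
R = Δx/(sin θ' − sin θ) = -1.0000
v = R·ω = -1.0000·-0.7500 = 0.7500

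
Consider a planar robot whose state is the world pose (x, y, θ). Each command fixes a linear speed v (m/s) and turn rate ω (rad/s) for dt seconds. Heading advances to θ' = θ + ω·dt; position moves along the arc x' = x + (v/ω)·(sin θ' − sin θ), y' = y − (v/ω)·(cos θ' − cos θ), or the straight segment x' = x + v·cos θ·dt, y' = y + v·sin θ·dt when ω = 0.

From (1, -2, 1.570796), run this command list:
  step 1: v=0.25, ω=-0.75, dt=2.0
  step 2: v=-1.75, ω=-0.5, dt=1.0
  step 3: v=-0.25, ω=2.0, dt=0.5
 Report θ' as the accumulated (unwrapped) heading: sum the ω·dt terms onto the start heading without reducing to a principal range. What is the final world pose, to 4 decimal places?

(-0.5139, -1.3673, 0.5708)

step 1: θ'=0.0708 (R=-0.3333) → pose (1.3098, -1.6675, 0.0708)
step 2: θ'=-0.4292 (R=3.5000) → pose (-0.3943, -1.3588, -0.4292)
step 3: θ'=0.5708 (R=-0.1250) → pose (-0.5139, -1.3673, 0.5708)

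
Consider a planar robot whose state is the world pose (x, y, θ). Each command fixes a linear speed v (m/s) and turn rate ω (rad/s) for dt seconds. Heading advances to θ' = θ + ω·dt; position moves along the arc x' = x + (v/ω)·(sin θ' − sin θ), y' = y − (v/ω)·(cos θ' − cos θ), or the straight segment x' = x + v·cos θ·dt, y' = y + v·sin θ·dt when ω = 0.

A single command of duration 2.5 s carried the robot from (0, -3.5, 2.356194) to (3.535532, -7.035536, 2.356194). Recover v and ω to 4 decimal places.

v = -2.0000, ω = 0.0000

Δθ = 2.356194 − 2.356194 = 0.000000
ω = Δθ/dt = 0.000000/2.5 = 0.0000
ω = 0 → v = (Δx·cos θ + Δy·sin θ)/dt = -2.0000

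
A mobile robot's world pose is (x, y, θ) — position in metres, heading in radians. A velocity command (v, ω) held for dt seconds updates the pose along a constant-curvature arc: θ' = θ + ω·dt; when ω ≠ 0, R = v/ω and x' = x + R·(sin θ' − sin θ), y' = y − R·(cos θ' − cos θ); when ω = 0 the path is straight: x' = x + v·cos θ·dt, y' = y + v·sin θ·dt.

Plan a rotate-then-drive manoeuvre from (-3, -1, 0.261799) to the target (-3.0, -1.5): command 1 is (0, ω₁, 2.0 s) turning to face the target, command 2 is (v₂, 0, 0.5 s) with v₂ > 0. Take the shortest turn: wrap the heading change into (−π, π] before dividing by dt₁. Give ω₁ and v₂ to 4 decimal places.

ω₁ = -0.9163, v₂ = 1.0000

heading to target = atan2(-1.5−-1, -3−-3) = -1.5708
Δθ = wrap(-1.5708 − 0.2618) = -1.8326; ω₁ = Δθ/dt₁ = -0.9163
distance = √((-3−-3)² + (-1.5−-1)²) = 0.5000; v₂ = distance/dt₂ = 1.0000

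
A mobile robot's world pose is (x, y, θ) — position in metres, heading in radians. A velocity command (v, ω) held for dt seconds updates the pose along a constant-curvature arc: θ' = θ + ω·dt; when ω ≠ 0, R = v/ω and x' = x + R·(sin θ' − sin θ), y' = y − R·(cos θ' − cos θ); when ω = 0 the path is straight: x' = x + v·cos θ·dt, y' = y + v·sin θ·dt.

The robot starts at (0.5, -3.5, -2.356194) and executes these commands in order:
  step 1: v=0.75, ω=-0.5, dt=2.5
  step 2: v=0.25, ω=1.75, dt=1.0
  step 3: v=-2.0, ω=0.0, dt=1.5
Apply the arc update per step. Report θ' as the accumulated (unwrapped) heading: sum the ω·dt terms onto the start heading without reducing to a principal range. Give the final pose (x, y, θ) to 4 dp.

(-0.5892, -0.9892, -1.8562)

step 1: θ'=-3.6062 (R=-1.5000) → pose (-1.2328, -3.7803, -3.6062)
step 2: θ'=-1.8562 (R=0.1429) → pose (-1.4338, -3.8678, -1.8562)
step 3: θ'=-1.8562 (straight) → pose (-0.5892, -0.9892, -1.8562)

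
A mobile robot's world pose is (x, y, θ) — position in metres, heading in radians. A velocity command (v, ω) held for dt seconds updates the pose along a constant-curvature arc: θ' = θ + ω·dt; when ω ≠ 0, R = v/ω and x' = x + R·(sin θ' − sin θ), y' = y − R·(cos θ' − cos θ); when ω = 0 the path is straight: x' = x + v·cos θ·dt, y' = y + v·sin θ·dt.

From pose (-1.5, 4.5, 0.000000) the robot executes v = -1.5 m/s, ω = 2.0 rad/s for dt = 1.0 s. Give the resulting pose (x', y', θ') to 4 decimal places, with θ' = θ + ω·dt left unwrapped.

θ' = 0.0000 + 2.0·1.0 = 2.0000
R = v/ω = -1.5/2.0 = -0.7500
x' = -1.5 + -0.7500·(sin 2.0000 − sin 0.0000) = -2.1820
y' = 4.5 − -0.7500·(cos 2.0000 − cos 0.0000) = 3.4379

(-2.1820, 3.4379, 2.0000)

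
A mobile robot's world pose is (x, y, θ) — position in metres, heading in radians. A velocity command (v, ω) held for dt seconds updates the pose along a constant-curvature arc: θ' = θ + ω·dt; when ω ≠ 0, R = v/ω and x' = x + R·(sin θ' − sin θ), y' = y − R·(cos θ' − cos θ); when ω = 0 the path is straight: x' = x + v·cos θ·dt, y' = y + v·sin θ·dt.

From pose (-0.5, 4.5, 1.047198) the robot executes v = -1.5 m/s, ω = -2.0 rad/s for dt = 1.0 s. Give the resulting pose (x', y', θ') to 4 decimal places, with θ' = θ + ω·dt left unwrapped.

θ' = 1.0472 + -2.0·1.0 = -0.9528
R = v/ω = -1.5/-2.0 = 0.7500
x' = -0.5 + 0.7500·(sin -0.9528 − sin 1.0472) = -1.7608
y' = 4.5 − 0.7500·(cos -0.9528 − cos 1.0472) = 4.4404

(-1.7608, 4.4404, -0.9528)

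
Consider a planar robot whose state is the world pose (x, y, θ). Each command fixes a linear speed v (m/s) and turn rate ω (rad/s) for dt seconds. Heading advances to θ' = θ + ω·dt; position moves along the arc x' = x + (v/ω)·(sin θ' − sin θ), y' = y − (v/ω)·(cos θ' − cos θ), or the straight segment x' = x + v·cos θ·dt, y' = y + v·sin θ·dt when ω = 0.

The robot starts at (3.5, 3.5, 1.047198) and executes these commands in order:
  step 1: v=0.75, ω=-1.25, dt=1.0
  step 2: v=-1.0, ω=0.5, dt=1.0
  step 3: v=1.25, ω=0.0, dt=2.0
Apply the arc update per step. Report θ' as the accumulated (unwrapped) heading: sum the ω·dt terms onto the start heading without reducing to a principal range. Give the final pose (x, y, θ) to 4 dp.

step 1: θ'=-0.2028 (R=-0.6000) → pose (4.1405, 3.7877, -0.2028)
step 2: θ'=0.2972 (R=-2.0000) → pose (3.1520, 3.7410, 0.2972)
step 3: θ'=0.2972 (straight) → pose (5.5424, 4.4731, 0.2972)

(5.5424, 4.4731, 0.2972)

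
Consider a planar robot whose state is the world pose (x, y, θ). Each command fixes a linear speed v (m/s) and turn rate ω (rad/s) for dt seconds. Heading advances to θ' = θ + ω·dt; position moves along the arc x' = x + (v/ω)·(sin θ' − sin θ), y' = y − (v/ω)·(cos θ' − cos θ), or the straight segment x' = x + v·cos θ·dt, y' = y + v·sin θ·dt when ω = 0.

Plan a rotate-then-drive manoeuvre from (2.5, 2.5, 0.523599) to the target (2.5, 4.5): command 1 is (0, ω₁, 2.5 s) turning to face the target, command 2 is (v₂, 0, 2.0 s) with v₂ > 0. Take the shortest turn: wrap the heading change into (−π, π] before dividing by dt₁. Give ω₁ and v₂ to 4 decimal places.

ω₁ = 0.4189, v₂ = 1.0000

heading to target = atan2(4.5−2.5, 2.5−2.5) = 1.5708
Δθ = wrap(1.5708 − 0.5236) = 1.0472; ω₁ = Δθ/dt₁ = 0.4189
distance = √((2.5−2.5)² + (4.5−2.5)²) = 2.0000; v₂ = distance/dt₂ = 1.0000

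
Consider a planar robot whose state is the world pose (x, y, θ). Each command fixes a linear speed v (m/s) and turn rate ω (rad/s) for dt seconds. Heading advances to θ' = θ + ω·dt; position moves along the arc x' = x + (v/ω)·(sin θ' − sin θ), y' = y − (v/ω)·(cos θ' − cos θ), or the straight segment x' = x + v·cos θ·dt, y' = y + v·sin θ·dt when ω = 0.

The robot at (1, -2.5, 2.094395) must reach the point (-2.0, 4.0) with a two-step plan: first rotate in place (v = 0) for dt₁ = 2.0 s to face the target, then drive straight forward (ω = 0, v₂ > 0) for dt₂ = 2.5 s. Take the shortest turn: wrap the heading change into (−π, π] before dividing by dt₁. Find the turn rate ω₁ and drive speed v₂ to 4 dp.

ω₁ = -0.0456, v₂ = 2.8636

heading to target = atan2(4−-2.5, -2−1) = 2.0032
Δθ = wrap(2.0032 − 2.0944) = -0.0912; ω₁ = Δθ/dt₁ = -0.0456
distance = √((-2−1)² + (4−-2.5)²) = 7.1589; v₂ = distance/dt₂ = 2.8636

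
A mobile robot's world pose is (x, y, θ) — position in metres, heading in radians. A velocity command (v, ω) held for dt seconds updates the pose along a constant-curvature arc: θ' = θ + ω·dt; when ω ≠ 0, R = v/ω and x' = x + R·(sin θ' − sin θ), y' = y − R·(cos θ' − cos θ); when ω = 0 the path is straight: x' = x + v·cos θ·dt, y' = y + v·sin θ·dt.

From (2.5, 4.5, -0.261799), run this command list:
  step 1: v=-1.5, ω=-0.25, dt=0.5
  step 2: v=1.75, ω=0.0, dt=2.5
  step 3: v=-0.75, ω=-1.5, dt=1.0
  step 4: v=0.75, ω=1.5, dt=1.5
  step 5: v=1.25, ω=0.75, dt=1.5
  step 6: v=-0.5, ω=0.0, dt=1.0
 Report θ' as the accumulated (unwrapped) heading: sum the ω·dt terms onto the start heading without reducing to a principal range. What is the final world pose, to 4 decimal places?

step 1: θ'=-0.3868 (R=6.0000) → pose (1.7896, 4.7388, -0.3868)
step 2: θ'=-0.3868 (straight) → pose (5.8413, 3.0885, -0.3868)
step 3: θ'=-1.8868 (R=0.5000) → pose (5.5547, 3.7069, -1.8868)
step 4: θ'=0.3632 (R=0.5000) → pose (6.2076, 3.0841, 0.3632)
step 5: θ'=1.4882 (R=1.6667) → pose (7.2765, 4.5046, 1.4882)
step 6: θ'=1.4882 (straight) → pose (7.2352, 4.0063, 1.4882)

(7.2352, 4.0063, 1.4882)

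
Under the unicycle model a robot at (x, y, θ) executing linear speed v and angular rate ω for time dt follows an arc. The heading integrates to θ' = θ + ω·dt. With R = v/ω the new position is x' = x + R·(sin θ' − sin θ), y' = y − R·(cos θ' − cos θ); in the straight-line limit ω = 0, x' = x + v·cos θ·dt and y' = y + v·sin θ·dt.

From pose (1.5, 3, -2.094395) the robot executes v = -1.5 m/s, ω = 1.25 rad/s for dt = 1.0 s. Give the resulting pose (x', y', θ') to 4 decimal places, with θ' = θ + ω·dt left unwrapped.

(1.3579, 4.3970, -0.8444)

θ' = -2.0944 + 1.25·1.0 = -0.8444
R = v/ω = -1.5/1.25 = -1.2000
x' = 1.5 + -1.2000·(sin -0.8444 − sin -2.0944) = 1.3579
y' = 3 − -1.2000·(cos -0.8444 − cos -2.0944) = 4.3970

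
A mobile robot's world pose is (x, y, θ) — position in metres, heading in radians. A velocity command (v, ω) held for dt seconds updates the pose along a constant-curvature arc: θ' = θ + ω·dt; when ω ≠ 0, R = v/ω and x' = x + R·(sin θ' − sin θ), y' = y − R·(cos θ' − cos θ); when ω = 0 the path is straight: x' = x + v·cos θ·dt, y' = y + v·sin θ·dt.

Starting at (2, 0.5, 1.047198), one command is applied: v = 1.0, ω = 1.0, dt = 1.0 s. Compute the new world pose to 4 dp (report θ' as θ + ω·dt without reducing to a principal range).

θ' = 1.0472 + 1.0·1.0 = 2.0472
R = v/ω = 1.0/1.0 = 1.0000
x' = 2 + 1.0000·(sin 2.0472 − sin 1.0472) = 2.0226
y' = 0.5 − 1.0000·(cos 2.0472 − cos 1.0472) = 1.4586

(2.0226, 1.4586, 2.0472)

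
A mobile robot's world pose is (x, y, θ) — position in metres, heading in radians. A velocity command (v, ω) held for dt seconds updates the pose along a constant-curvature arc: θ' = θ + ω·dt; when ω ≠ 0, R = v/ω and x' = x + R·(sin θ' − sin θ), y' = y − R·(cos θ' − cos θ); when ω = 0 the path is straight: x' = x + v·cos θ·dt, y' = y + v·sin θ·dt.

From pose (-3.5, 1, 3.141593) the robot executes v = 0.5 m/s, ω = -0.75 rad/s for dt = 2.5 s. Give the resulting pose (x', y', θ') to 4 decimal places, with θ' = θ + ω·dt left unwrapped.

θ' = 3.1416 + -0.75·2.5 = 1.2666
R = v/ω = 0.5/-0.75 = -0.6667
x' = -3.5 + -0.6667·(sin 1.2666 − sin 3.1416) = -4.1361
y' = 1 − -0.6667·(cos 1.2666 − cos 3.1416) = 1.8664

(-4.1361, 1.8664, 1.2666)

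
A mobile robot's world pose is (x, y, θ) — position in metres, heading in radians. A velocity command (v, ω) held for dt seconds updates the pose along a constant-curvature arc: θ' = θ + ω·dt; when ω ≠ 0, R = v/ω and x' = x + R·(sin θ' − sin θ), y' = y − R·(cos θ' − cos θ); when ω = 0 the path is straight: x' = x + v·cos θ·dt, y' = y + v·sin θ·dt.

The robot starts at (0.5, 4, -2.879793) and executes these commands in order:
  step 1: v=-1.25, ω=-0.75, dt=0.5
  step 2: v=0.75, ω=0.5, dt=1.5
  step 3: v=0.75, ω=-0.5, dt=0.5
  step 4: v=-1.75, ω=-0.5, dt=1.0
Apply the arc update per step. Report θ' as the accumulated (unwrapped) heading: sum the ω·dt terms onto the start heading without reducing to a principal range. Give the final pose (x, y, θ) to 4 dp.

step 1: θ'=-3.2548 (R=1.6667) → pose (1.1196, 4.0461, -3.2548)
step 2: θ'=-2.5048 (R=1.5000) → pose (0.0583, 3.7617, -2.5048)
step 3: θ'=-2.7548 (R=-1.5000) → pose (-0.2678, 3.5786, -2.7548)
step 4: θ'=-3.2548 (R=3.5000) → pose (1.4478, 3.8147, -3.2548)

(1.4478, 3.8147, -3.2548)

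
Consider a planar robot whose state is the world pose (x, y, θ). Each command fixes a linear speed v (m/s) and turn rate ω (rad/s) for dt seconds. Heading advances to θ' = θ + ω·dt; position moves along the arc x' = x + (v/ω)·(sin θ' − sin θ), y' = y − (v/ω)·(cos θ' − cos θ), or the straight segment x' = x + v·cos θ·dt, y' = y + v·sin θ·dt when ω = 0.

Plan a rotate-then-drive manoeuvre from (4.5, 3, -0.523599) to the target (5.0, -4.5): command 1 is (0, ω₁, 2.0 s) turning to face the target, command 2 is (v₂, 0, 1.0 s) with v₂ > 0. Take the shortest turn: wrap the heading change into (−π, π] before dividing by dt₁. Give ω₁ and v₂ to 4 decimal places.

ω₁ = -0.4903, v₂ = 7.5166

heading to target = atan2(-4.5−3, 5−4.5) = -1.5042
Δθ = wrap(-1.5042 − -0.5236) = -0.9806; ω₁ = Δθ/dt₁ = -0.4903
distance = √((5−4.5)² + (-4.5−3)²) = 7.5166; v₂ = distance/dt₂ = 7.5166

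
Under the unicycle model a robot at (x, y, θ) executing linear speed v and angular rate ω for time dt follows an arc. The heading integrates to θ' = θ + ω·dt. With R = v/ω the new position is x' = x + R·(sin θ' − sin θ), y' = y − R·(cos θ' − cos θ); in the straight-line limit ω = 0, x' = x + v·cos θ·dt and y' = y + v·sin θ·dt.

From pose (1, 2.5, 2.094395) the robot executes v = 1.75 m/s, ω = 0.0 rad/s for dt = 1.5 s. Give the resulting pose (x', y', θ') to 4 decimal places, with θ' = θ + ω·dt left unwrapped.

θ' = 2.0944 + 0.0·1.5 = 2.0944
ω = 0 → straight: x' = 1 + 1.75·cos(2.0944)·1.5 = -0.3125
y' = 2.5 + 1.75·sin(2.0944)·1.5 = 4.7733

(-0.3125, 4.7733, 2.0944)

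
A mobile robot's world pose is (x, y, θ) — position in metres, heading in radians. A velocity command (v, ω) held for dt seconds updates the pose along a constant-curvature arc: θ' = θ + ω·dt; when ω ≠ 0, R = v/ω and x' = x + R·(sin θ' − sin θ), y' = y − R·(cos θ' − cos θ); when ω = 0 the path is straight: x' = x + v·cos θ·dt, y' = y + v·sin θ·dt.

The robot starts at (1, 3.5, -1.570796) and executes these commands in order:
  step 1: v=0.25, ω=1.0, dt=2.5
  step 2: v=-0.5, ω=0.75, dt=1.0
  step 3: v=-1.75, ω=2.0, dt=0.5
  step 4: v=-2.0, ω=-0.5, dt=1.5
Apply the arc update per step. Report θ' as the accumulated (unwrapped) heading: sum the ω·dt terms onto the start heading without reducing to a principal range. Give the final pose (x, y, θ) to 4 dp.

step 1: θ'=0.9292 (R=0.2500) → pose (1.4503, 3.3504, 0.9292)
step 2: θ'=1.6792 (R=-0.6667) → pose (1.3216, 2.8793, 1.6792)
step 3: θ'=2.6792 (R=-0.8750) → pose (1.8012, 2.1908, 2.6792)
step 4: θ'=1.9292 (R=4.0000) → pose (3.7626, 0.0140, 1.9292)

(3.7626, 0.0140, 1.9292)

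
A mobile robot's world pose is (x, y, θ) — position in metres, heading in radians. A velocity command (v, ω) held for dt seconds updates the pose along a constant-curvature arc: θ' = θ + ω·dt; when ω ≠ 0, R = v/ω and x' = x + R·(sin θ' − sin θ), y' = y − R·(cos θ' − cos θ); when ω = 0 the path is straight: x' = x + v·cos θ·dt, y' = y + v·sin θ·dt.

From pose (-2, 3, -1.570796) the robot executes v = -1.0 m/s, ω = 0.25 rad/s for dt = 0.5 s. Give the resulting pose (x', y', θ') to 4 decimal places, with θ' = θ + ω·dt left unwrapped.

θ' = -1.5708 + 0.25·0.5 = -1.4458
R = v/ω = -1.0/0.25 = -4.0000
x' = -2 + -4.0000·(sin -1.4458 − sin -1.5708) = -2.0312
y' = 3 − -4.0000·(cos -1.4458 − cos -1.5708) = 3.4987

(-2.0312, 3.4987, -1.4458)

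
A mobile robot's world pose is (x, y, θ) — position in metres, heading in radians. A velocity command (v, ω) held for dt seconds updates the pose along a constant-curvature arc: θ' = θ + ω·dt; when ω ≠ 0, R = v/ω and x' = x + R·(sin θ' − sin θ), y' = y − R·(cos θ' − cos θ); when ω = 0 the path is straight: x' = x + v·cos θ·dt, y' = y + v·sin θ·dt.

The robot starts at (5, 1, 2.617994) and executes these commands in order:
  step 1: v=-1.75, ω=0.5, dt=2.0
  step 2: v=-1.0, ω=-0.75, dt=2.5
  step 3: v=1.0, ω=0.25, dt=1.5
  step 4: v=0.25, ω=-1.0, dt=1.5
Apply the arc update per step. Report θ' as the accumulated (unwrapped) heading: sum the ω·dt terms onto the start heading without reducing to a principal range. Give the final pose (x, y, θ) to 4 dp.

(9.8239, 1.6940, 0.6180)

step 1: θ'=3.6180 (R=-3.5000) → pose (8.3550, 0.9208, 3.6180)
step 2: θ'=1.7430 (R=1.3333) → pose (10.2801, -0.0356, 1.7430)
step 3: θ'=2.1180 (R=4.0000) → pose (9.7552, 1.3602, 2.1180)
step 4: θ'=0.6180 (R=-0.2500) → pose (9.8239, 1.6940, 0.6180)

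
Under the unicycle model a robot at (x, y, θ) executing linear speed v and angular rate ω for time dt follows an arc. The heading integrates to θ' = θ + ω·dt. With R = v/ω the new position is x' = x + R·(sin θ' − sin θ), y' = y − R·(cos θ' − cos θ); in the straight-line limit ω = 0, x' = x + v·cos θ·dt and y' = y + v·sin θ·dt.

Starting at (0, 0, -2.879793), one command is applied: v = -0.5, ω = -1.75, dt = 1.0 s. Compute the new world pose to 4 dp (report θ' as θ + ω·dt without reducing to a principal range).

θ' = -2.8798 + -1.75·1.0 = -4.6298
R = v/ω = -0.5/-1.75 = 0.2857
x' = 0 + 0.2857·(sin -4.6298 − sin -2.8798) = 0.3587
y' = 0 − 0.2857·(cos -4.6298 − cos -2.8798) = -0.2524

(0.3587, -0.2524, -4.6298)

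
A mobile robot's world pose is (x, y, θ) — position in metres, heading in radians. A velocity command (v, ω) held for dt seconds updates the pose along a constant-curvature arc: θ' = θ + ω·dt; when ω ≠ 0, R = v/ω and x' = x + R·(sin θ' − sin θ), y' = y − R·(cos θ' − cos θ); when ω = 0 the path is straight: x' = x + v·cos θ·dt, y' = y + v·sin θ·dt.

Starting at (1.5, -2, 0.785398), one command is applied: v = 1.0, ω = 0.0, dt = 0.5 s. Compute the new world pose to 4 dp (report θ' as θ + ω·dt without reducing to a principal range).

θ' = 0.7854 + 0.0·0.5 = 0.7854
ω = 0 → straight: x' = 1.5 + 1.0·cos(0.7854)·0.5 = 1.8536
y' = -2 + 1.0·sin(0.7854)·0.5 = -1.6464

(1.8536, -1.6464, 0.7854)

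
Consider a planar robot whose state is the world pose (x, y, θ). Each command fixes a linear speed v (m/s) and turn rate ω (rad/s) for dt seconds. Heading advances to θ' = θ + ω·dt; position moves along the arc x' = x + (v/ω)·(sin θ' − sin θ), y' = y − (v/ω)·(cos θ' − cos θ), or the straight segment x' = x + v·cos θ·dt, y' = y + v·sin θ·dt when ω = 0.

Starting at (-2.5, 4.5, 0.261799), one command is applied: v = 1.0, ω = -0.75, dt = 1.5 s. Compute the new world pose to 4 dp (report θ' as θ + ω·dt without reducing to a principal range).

θ' = 0.2618 + -0.75·1.5 = -0.8632
R = v/ω = 1.0/-0.75 = -1.3333
x' = -2.5 + -1.3333·(sin -0.8632 − sin 0.2618) = -1.1417
y' = 4.5 − -1.3333·(cos -0.8632 − cos 0.2618) = 4.0788

(-1.1417, 4.0788, -0.8632)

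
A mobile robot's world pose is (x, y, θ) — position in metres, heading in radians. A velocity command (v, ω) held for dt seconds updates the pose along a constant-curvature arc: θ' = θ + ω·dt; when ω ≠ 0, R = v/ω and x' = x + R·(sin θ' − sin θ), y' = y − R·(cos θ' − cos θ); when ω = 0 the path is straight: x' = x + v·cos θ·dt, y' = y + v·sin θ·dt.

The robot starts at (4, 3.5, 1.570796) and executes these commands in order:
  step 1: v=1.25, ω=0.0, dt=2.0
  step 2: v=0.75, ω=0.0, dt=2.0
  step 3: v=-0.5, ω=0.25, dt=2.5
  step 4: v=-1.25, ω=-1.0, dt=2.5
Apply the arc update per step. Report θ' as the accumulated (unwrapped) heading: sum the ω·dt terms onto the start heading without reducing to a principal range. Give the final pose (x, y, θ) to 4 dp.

(2.9900, 4.4058, -0.3042)

step 1: θ'=1.5708 (straight) → pose (4.0000, 6.0000, 1.5708)
step 2: θ'=1.5708 (straight) → pose (4.0000, 7.5000, 1.5708)
step 3: θ'=2.1958 (R=-2.0000) → pose (4.3781, 6.3298, 2.1958)
step 4: θ'=-0.3042 (R=1.2500) → pose (2.9900, 4.4058, -0.3042)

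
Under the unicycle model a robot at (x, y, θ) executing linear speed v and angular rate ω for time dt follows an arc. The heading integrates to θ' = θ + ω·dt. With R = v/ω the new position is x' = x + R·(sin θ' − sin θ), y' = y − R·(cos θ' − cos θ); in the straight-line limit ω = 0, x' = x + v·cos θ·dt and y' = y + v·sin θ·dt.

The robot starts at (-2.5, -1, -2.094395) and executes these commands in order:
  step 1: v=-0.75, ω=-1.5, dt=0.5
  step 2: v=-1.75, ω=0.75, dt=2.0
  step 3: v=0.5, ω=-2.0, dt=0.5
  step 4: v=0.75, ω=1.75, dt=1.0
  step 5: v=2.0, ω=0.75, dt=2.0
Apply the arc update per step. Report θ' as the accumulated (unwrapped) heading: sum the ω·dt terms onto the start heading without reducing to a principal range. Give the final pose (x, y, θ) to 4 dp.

step 1: θ'=-2.8444 (R=0.5000) → pose (-2.2134, -0.7719, -2.8444)
step 2: θ'=-1.3444 (R=-2.3333) → pose (-0.6229, 1.9829, -1.3444)
step 3: θ'=-2.3444 (R=-0.2500) → pose (-0.6877, 1.7521, -2.3444)
step 4: θ'=-0.5944 (R=0.4286) → pose (-0.6211, 1.0976, -0.5944)
step 5: θ'=0.9056 (R=2.6667) → pose (2.9704, 1.6610, 0.9056)

(2.9704, 1.6610, 0.9056)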